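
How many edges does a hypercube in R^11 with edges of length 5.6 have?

Each of the 2^11 = 2048 vertices has degree 11; total edges = 11·2^11/2 = 11264.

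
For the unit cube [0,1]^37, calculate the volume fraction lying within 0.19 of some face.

Shell fraction = 1 - (1-0.38)^37 ≈ 0.9999999792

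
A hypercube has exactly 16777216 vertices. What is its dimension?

The n-cube has 2^n vertices, and 16777216 = 2^24, so n = 24.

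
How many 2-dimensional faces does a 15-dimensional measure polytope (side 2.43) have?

f_2(15-cube) = (15 choose 2) · 2^13 = 860160.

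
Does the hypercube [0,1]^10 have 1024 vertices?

True. The 10-cube has 2^10 = 1024 vertices.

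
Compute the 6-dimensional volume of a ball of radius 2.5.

V = 15625·π^3/384 ≈ 1261.65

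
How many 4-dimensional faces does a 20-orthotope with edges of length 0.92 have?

An n-cube has C(n,k)·2^(n-k) k-faces. Here C(20,4)·2^16 = 4845·65536 = 317521920.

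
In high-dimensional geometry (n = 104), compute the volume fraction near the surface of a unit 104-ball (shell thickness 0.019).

1 - (1-0.019)^104 ≈ 0.863988 ≈ 86.40%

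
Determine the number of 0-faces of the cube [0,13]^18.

Number of 0-faces = C(18,0) · 2^(18-0) = 1 · 262144 = 262144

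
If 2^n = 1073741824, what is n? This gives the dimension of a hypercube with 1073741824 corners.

2^n = 1073741824 ⇒ n = log_2(1073741824) = 30.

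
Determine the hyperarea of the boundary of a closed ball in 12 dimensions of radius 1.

|∂B_12(1)| = π^6/60 ≈ 16.0232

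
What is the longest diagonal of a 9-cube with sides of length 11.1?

Diagonal = √9 · 11.1 = 33.3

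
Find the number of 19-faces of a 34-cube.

Choose 19 of 34 axes to span the face (C(34,19) = 1855967520 ways), then fix each of the remaining 15 coordinates at one of its two extreme values (2^15 = 32768 ways): 1855967520·32768 = 60816343695360.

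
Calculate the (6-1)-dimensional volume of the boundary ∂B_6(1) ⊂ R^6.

The surface area of an n-ball is 2π^(n/2) r^(n-1) / Γ(n/2). For n=6, r=1: π^3 ≈ 31.0063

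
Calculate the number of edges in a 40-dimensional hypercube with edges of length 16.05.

The 40-cube has n·2^(n-1) = 40·2^39 = 40·549755813888 = 21990232555520 edges.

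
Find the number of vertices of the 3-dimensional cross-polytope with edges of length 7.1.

The vertices are ±e_1, ..., ±e_3, so there are 2·3 = 6.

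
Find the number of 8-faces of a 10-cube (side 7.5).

Choose 8 of 10 axes to span the face (C(10,8) = 45 ways), then fix each of the remaining 2 coordinates at one of its two extreme values (2^2 = 4 ways): 45·4 = 180.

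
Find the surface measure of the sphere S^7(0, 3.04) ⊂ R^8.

S_8(3.04) = 2·π^(8/2)·(3.04)^7 / Γ(8/2) ≈ 77910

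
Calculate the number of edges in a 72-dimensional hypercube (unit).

Each of the 2^72 = 4722366482869645213696 vertices has degree 72; total edges = 72·2^72/2 = 170005193383307227693056.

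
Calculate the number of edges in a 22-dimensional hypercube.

Number of 1-faces = C(22,1)·2^(22-1) = 22·2097152 = 46137344.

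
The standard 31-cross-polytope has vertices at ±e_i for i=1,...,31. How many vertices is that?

The 31-dimensional cross-polytope has 2n = 2·31 = 62 vertices.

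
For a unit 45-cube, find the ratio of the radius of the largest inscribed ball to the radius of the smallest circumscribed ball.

For an n-cube of any side s, the inradius is s/2 and the circumradius is s√n/2, so the ratio is 1/√45 ≈ 0.149071.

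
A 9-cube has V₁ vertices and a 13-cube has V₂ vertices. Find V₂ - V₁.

V₁ = 2^9 = 512. V₂ = 2^13 = 8192. V₂ - V₁ = 7680.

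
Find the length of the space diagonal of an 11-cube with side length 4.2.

Diagonal = √11 · 4.2 ≈ 13.9298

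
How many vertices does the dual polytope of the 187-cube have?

An n-cross-polytope has 2n vertices; here n = 187, giving 374.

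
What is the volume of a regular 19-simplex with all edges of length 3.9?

Volume = 3.9^19 · √(20/2^19) / 19! ≈ 8.62706e-09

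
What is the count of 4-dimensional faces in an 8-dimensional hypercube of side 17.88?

f_4(8-cube) = (8 choose 4) · 2^4 = 1120.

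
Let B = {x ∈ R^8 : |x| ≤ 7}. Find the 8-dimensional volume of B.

V = 5764801·π^4/24 ≈ 2.33977e+07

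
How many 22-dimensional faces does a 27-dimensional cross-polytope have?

Each 22-face is the convex hull of 23 vertices, one chosen as ±e_i from each of 23 distinct axes: 2^23·C(27,23) = 147220070400.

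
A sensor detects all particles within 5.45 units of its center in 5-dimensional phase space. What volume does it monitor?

The n-ball volume is π^(n/2)·r^n/Γ(n/2+1). With n=5, r=5.45: V ≈ 25309.3.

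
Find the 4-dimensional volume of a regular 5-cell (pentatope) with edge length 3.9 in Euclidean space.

Volume = 3.9^4 · √(5/2^4) / 4! ≈ 5.38855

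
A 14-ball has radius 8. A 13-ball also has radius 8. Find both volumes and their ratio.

V_14(8) ≈ 2.63559e+12. V_13(8) ≈ 5.00623e+11. Ratio V_14/V_13 ≈ 5.265.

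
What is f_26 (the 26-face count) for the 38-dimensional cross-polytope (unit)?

f_26(38-orthoplex) = 2^27 · (38 choose 27) = 161507183547121664.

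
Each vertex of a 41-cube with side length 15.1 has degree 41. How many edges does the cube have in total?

Number of 1-faces = C(41,1)·2^(41-1) = 41·1099511627776 = 45079976738816.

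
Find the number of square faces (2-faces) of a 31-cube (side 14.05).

Choose 2 of 31 axes to span the face (C(31,2) = 465 ways), then fix each of the remaining 29 coordinates at one of its two extreme values (2^29 = 536870912 ways): 465·536870912 = 249644974080.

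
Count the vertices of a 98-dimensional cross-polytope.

Number of vertices = 2n = 196.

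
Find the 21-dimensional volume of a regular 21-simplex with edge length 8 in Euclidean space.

For a regular n-simplex with edge a, V = (a^n / n!)·√((n+1)/2^n). With a=8, n=21: V ≈ 0.000584712.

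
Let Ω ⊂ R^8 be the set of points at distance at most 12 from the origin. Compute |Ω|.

The n-ball volume is π^(n/2)·r^n/Γ(n/2+1). With n=8, r=12: V = 17915904·π^4 ≈ 1.74517e+09.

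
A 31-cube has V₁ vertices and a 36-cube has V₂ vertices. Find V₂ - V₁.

V₁ = 2^31 = 2147483648. V₂ = 2^36 = 68719476736. V₂ - V₁ = 66571993088.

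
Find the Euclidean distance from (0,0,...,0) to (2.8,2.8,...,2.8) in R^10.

||(2.8,2.8,...,2.8)|| = √(10)·2.8 ≈ 8.85438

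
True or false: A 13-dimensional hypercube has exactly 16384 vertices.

False. The 13-cube has 2^13 = 8192 vertices.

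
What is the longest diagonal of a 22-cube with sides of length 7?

Diagonal = √22 · 7 ≈ 32.8329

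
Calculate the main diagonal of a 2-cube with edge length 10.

d = √(10² + 10² + ... + 10²) [2 terms] = √(2·10²) = 10√2 ≈ 14.1421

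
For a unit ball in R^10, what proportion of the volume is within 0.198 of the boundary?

Shell fraction = 1 - (1-0.198)^10 ≈ 0.889911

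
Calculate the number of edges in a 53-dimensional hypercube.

The 53-cube has n·2^(n-1) = 53·2^52 = 53·4503599627370496 = 238690780250636288 edges.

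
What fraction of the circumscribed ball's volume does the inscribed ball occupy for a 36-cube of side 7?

The radii are 7/2 and 7√36/2, so the volume ratio is (1/√36)^36 = 36^{-36/2} ≈ 9.69516e-29.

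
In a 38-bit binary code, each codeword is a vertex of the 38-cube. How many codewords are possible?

An n-cube has 2^n vertices; for n = 38 that is 2^38 = 274877906944.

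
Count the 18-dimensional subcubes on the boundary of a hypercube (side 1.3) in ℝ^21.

f_18(21-cube) = (21 choose 18) · 2^3 = 10640.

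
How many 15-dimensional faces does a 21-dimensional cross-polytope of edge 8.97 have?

Number of 15-faces = 2^(15+1) · C(21,15+1) = 65536 · 20349 = 1333592064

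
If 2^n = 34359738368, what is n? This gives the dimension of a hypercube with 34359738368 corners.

n = log_2(34359738368) = 35.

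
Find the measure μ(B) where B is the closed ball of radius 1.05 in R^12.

V_12(1.05) = π^(12/2) · (1.05)^12 / Γ(12/2 + 1) ≈ 2.39794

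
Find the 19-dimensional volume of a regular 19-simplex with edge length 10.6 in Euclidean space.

Volume = 10.6^19 · √(20/2^19) / 19! ≈ 1.5362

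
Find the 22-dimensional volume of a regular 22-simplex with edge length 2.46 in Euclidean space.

V = (2.46^22 / 22!) · √((22+1) / 2^22) ≈ 8.305e-16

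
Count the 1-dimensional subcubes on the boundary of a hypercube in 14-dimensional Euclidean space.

f_1(14-cube) = (14 choose 1) · 2^13 = 114688.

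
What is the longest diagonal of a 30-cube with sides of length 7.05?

d = √(7.05² + 7.05² + ... + 7.05²) [30 terms] = √(30·7.05²) = 7.05√30 ≈ 38.6144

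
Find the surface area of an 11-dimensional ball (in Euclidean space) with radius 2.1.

The surface area of an n-ball is 2π^(n/2) r^(n-1) / Γ(n/2). For n=11, r=2.1: 34569.3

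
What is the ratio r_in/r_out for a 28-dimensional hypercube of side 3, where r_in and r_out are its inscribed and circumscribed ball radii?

r_in / r_out = (3/2) / (3√28/2) = 1/√28 ≈ 0.188982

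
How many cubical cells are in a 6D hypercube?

Number of 3-faces = C(6,3) · 2^(6-3) = 20 · 8 = 160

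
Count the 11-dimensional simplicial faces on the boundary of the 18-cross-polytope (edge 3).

An n-cross-polytope has 2^(k+1)·C(n,k+1) k-faces. Here 2^12·C(18,12) = 4096·18564 = 76038144.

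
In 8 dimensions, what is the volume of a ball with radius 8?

Volume = π^{8/2}·(8)^8/Γ(5) = 2097152·π^4/3 ≈ 6.80939e+07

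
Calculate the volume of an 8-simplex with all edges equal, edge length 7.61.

V = (7.61^8 / 8!) · √((8+1) / 2^8) ≈ 52.3068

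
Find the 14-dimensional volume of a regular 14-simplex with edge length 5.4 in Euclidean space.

V = (5.4^14 / 14!) · √((14+1) / 2^14) ≈ 0.00622214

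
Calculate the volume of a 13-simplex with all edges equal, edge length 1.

V = (1^13 / 13!) · √((13+1) / 2^13) ≈ 6.63879e-12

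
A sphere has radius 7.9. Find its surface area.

The surface area of an n-ball is 2π^(n/2) r^(n-1) / Γ(n/2). For n=3, r=7.9: 4πr² = 4π·(7.9)² ≈ 784.267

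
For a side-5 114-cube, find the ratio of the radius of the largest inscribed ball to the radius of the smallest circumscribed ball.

r_in / r_out = (5/2) / (5√114/2) = 1/√114 ≈ 0.0936586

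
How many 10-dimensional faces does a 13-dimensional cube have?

f_10(13-cube) = (13 choose 10) · 2^3 = 2288.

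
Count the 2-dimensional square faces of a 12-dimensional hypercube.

Choose 2 of 12 axes to span the face (C(12,2) = 66 ways), then fix each of the remaining 10 coordinates at one of its two extreme values (2^10 = 1024 ways): 66·1024 = 67584.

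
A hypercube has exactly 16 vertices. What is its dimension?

The n-cube has 2^n vertices, and 16 = 2^4, so n = 4.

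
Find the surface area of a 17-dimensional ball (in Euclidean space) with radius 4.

The surface area of an n-ball is 2π^(n/2) r^(n-1) / Γ(n/2). For n=17, r=4: 2199023255552·π^8/2027025 ≈ 1.02937e+10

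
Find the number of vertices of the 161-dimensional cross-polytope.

An n-cross-polytope has 2n vertices; here n = 161, giving 322.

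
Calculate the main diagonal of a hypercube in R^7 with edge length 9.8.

The space diagonal of an n-cube of side s is s√n. Here 9.8·√7 ≈ 25.9284.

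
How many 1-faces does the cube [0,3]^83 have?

Each of the 2^83 = 9671406556917033397649408 vertices has degree 83; total edges = 83·2^83/2 = 401363372112056886002450432.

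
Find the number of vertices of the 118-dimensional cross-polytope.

Number of vertices = 2n = 236.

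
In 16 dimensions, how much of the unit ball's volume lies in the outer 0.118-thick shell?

V(inner)/V(outer) = ((1-0.118)/1)^16 ≈ 0.1341, so the shell fraction is 0.865879.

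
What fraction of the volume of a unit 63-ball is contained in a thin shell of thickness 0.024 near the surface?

V(inner)/V(outer) = ((1-0.024)/1)^63 ≈ 0.2164, so the shell fraction is 0.78356.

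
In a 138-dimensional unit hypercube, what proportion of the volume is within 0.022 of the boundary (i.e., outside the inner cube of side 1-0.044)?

The inner cube has side 1-2·0.022 = 0.956 and volume (0.956)^138 ≈ 0.00201, so the shell holds 0.99799 of the volume.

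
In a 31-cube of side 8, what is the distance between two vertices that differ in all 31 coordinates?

Diagonal = √31 · 8 ≈ 44.5421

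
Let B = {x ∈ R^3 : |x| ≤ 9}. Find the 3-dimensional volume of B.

The n-ball volume is π^(n/2)·r^n/Γ(n/2+1). With n=3, r=9: V = 972·π ≈ 3053.63.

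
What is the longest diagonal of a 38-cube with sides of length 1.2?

Diagonal = √38 · 1.2 ≈ 7.3973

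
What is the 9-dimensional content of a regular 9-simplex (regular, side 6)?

For a regular n-simplex with edge a, V = (a^n / n!)·√((n+1)/2^n). With a=6, n=9: V ≈ 3.88118.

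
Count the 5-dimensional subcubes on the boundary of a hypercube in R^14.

f_5(14-cube) = (14 choose 5) · 2^9 = 1025024.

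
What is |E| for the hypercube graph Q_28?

Each of the 2^28 = 268435456 vertices has degree 28; total edges = 28·2^28/2 = 3758096384.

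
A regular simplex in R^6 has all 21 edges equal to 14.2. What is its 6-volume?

Volume = 14.2^6 · √(7/2^6) / 6! ≈ 3765.79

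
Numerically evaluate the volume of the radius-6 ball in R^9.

V_9(6) = π^(9/2) · (6)^9 / Γ(9/2 + 1) = 11943936·π^4/35 ≈ 3.32414e+07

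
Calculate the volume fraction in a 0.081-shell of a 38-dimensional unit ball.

1 - (1-0.081)^38 ≈ 0.959636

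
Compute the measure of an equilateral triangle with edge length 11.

Area = (√3/4) · 11² = 52.3945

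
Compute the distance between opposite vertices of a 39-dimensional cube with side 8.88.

||(8.88,8.88,...,8.88)|| = √(39)·8.88 ≈ 55.4556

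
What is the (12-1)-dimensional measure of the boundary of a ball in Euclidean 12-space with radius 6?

S_12(6) = 2·π^(12/2)·(6)^11 / Γ(12/2) = 30233088·π^6/5 ≈ 5.81315e+09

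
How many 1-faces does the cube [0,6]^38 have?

Number of 1-faces = C(38,1)·2^(38-1) = 38·137438953472 = 5222680231936.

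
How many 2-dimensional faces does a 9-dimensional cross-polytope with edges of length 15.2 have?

f_2(9-orthoplex) = 2^3 · (9 choose 3) = 672.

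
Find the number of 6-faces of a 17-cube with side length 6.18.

Number of 6-faces = C(17,6) · 2^(17-6) = 12376 · 2048 = 25346048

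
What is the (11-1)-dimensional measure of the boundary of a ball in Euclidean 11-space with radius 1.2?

S = n·V_n(r)/r = 11·V_11(1.2)/1.2 (volume-to-surface relation), giving 128.325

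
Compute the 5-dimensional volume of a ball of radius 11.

V_5(11) = π^(5/2) · (11)^5 / Γ(5/2 + 1) = 1288408·π^2/15 ≈ 847738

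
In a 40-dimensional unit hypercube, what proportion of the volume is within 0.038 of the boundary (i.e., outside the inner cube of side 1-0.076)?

The inner cube has side 1-2·0.038 = 0.924 and volume (0.924)^40 ≈ 0.04235, so the shell holds 0.957648 of the volume.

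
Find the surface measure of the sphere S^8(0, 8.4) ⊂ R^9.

S_9(8.4) = 2·π^(9/2)·(8.4)^8 / Γ(9/2) ≈ 7.35859e+08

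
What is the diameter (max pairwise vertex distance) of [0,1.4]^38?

Diagonal = √38 · 1.4 ≈ 8.63018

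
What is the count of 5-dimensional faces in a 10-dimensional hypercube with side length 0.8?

An n-cube has C(n,k)·2^(n-k) k-faces. Here C(10,5)·2^5 = 252·32 = 8064.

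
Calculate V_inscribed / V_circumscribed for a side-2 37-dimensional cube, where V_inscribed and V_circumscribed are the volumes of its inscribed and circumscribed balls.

V_in/V_out = n^(-n/2) = 37^(-37/2) ≈ 9.73348e-30.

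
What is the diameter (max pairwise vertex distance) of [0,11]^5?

d = √(11² + 11² + ... + 11²) [5 terms] = √(5·11²) = 11√5 ≈ 24.5967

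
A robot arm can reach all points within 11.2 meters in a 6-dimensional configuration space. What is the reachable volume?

The n-ball volume is π^(n/2)·r^n/Γ(n/2+1). With n=6, r=11.2: V ≈ 1.02001e+07.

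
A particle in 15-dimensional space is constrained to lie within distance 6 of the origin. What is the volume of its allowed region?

V_15(6) = π^(15/2) · (6)^15 / Γ(15/2 + 1) = 1486016741376·π^7/25025 ≈ 1.79349e+11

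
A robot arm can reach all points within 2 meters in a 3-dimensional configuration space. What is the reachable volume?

V_3(2) = π^(3/2) · (2)^3 / Γ(3/2 + 1) = 32·π/3 ≈ 33.5103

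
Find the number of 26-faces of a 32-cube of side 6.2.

An n-cube has C(n,k)·2^(n-k) k-faces. Here C(32,26)·2^6 = 906192·64 = 57996288.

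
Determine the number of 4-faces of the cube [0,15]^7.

An n-cube has C(n,k)·2^(n-k) k-faces. Here C(7,4)·2^3 = 35·8 = 280.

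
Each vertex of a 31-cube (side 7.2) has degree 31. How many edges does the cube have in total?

Each of the 2^31 = 2147483648 vertices has degree 31; total edges = 31·2^31/2 = 33285996544.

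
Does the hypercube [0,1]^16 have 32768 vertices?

False. The 16-cube has 2^16 = 65536 vertices.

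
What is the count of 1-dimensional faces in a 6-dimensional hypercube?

An n-cube has C(n,k)·2^(n-k) k-faces. Here C(6,1)·2^5 = 6·32 = 192.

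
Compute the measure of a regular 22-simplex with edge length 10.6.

Volume = 10.6^22 · √(23/2^22) / 22! ≈ 0.0750752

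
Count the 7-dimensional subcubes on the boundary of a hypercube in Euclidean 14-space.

Number of 7-faces = C(14,7) · 2^(14-7) = 3432 · 128 = 439296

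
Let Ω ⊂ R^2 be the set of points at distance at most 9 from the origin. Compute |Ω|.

Volume = π^{2/2}·(9)^2/Γ(2) = 81·π ≈ 254.469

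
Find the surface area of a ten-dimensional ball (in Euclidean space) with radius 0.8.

S = n·V_n(r)/r = 10·V_10(0.8)/0.8 (volume-to-surface relation), giving 3.42277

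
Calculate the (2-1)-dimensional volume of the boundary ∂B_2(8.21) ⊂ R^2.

|∂B_2(8.21)| = 2πr = 2π·8.21 ≈ 51.585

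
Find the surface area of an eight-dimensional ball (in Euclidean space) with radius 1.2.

S_8(1.2) = 2·π^(8/2)·(1.2)^7 / Γ(8/2) ≈ 116.345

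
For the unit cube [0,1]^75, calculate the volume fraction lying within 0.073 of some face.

The inner cube has side 1-2·0.073 = 0.854 and volume (0.854)^75 ≈ 7.233e-06, so the shell holds 0.999993 of the volume.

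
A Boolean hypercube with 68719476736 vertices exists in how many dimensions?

Since 2^n = 68719476736, we have n = 36.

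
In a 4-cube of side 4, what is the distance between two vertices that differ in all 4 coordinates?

d = √(4² + 4² + ... + 4²) [4 terms] = √(4·4²) = 4√4 = 8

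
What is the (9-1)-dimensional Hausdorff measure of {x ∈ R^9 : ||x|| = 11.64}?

|∂B_9(11.64)| ≈ 1.00042e+10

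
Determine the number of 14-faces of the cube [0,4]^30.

Choose 14 of 30 axes to span the face (C(30,14) = 145422675 ways), then fix each of the remaining 16 coordinates at one of its two extreme values (2^16 = 65536 ways): 145422675·65536 = 9530420428800.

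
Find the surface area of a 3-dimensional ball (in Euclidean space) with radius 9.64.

S_3(9.64) = 2·π^(3/2)·(9.64)^2 / Γ(3/2) = 4πr² = 4π·(9.64)² ≈ 1167.79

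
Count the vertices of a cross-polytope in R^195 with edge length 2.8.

The 195-dimensional cross-polytope has 2n = 2·195 = 390 vertices.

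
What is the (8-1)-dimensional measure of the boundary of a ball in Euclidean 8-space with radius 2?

The surface area of an n-ball is 2π^(n/2) r^(n-1) / Γ(n/2). For n=8, r=2: 128·π^4/3 ≈ 4156.12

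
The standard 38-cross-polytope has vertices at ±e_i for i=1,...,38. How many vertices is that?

The 38-dimensional cross-polytope has 2n = 2·38 = 76 vertices.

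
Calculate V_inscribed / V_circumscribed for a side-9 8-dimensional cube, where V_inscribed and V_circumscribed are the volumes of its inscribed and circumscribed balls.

Volume scales as r^n, and r_in/r_out = 1/√8, giving (1/√8)^8 ≈ 0.000244141.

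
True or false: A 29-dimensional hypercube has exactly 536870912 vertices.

True. The 29-cube has 2^29 = 536870912 vertices.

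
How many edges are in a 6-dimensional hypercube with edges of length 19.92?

Choose 1 of 6 axes to span the face (C(6,1) = 6 ways), then fix each of the remaining 5 coordinates at one of its two extreme values (2^5 = 32 ways): 6·32 = 192.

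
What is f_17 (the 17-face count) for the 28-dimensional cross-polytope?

An n-cross-polytope has 2^(k+1)·C(n,k+1) k-faces. Here 2^18·C(28,18) = 262144·13123110 = 3440144547840.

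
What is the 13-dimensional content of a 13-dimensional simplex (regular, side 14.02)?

V_13 = √(14) · 14.02^13 / (13! · 2^(13/2)) ≈ 5368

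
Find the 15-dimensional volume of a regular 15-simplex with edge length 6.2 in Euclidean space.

Volume = 6.2^15 · √(16/2^15) / 15! ≈ 0.012993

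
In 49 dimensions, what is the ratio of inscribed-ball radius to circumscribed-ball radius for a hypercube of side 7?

Ratio = (s/2)/(s√49/2) = 49^(-1/2) ≈ 0.142857.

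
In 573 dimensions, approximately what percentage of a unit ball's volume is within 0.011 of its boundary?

1 - (1-0.011)^573 ≈ 0.998232 ≈ 99.82%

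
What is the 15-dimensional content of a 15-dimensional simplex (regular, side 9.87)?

Volume = 9.87^15 · √(16/2^15) / 15! ≈ 13.8865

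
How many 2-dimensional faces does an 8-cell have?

Choose 2 of 4 axes to span the face (C(4,2) = 6 ways), then fix each of the remaining 2 coordinates at one of its two extreme values (2^2 = 4 ways): 6·4 = 24.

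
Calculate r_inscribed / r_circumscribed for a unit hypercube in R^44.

r_in / r_out = (1/2) / (1√44/2) = 1/√44 ≈ 0.150756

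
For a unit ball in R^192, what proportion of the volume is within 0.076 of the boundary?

1 - (1-0.076)^192 ≈ 0.9999997435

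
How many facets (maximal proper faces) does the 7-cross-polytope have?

An n-cross-polytope has 2^(k+1)·C(n,k+1) k-faces. Here 2^7·C(7,7) = 128·1 = 128.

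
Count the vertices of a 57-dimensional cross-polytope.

The vertices are ±e_1, ..., ±e_57, so there are 2·57 = 114.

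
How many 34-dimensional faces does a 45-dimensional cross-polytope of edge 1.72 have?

Each 34-face is the convex hull of 35 vertices, one chosen as ±e_i from each of 35 distinct axes: 2^35·C(45,35) = 109614000491879989248.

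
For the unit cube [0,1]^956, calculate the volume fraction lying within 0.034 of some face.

Shell fraction = 1 - (1-0.068)^956 ≈ 1 - 5.776e-30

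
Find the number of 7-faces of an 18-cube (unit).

Number of 7-faces = C(18,7) · 2^(18-7) = 31824 · 2048 = 65175552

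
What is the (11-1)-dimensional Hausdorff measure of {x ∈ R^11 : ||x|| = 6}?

S = n·V_n(r)/r = 11·V_11(6)/6 (volume-to-surface relation), giving 143327232·π^5/35 ≈ 1.25317e+09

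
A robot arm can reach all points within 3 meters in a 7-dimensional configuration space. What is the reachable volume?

V = 11664·π^3/35 ≈ 10333.1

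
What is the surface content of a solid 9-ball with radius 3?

S_9(3) = 2·π^(9/2)·(3)^8 / Γ(9/2) = 69984·π^4/35 ≈ 194774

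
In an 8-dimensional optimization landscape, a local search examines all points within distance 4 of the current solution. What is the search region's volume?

V = 8192·π^4/3 ≈ 265992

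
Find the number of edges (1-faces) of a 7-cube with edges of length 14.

Choose 1 of 7 axes to span the face (C(7,1) = 7 ways), then fix each of the remaining 6 coordinates at one of its two extreme values (2^6 = 64 ways): 7·64 = 448.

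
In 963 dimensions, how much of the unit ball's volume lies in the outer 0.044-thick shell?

V(inner)/V(outer) = ((1-0.044)/1)^963 ≈ 1.517e-19, so the shell fraction is 1 - 1.517e-19.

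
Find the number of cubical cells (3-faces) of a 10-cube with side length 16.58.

Choose 3 of 10 axes to span the face (C(10,3) = 120 ways), then fix each of the remaining 7 coordinates at one of its two extreme values (2^7 = 128 ways): 120·128 = 15360.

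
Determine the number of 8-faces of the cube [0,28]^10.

An n-cube has C(n,k)·2^(n-k) k-faces. Here C(10,8)·2^2 = 45·4 = 180.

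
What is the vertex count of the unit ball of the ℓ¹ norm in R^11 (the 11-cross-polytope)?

The 11-dimensional cross-polytope has 2n = 2·11 = 22 vertices.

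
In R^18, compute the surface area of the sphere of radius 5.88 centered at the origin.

S_18(5.88) = 2·π^(18/2)·(5.88)^17 / Γ(18/2) ≈ 1.7753e+13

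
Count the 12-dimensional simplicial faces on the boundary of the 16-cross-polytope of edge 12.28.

Number of 12-faces = 2^(12+1) · C(16,12+1) = 8192 · 560 = 4587520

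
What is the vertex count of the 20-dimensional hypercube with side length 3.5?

The 20-cube has 2^20 = 1048576 vertices.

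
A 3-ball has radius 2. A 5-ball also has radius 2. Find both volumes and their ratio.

V_3(2) ≈ 33.5103. V_5(2) ≈ 168.441. Ratio V_3/V_5 ≈ 0.1989.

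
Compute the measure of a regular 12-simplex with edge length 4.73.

V_12 = √(13) · 4.73^12 / (12! · 2^(12/2)) ≈ 0.0147499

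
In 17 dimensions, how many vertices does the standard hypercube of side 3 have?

Each vertex is a binary string of length 17, so there are 2^17 = 131072.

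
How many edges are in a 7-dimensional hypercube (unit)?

An n-cube has C(n,k)·2^(n-k) k-faces. Here C(7,1)·2^6 = 7·64 = 448.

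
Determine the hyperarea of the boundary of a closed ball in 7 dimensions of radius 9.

|∂B_7(9)| = 2834352·π^3/5 ≈ 1.75765e+07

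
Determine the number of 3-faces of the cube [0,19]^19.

Number of 3-faces = C(19,3) · 2^(19-3) = 969 · 65536 = 63504384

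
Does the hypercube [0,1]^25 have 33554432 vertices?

True. The 25-cube has 2^25 = 33554432 vertices.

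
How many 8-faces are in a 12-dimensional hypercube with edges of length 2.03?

f_8(12-cube) = (12 choose 8) · 2^4 = 7920.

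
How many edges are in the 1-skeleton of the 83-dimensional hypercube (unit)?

The 83-cube has n·2^(n-1) = 83·2^82 = 83·4835703278458516698824704 = 401363372112056886002450432 edges.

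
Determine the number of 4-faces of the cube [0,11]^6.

f_4(6-cube) = (6 choose 4) · 2^2 = 60.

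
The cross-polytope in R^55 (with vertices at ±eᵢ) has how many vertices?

Number of vertices = 2n = 110.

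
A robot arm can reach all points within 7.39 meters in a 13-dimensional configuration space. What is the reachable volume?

The n-ball volume is π^(n/2)·r^n/Γ(n/2+1). With n=13, r=7.39: V ≈ 1.78533e+11.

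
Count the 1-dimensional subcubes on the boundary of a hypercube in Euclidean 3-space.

An n-cube has C(n,k)·2^(n-k) k-faces. Here C(3,1)·2^2 = 3·4 = 12.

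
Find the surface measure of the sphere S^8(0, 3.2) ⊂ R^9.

S_9(3.2) = 2·π^(9/2)·(3.2)^8 / Γ(9/2) ≈ 326407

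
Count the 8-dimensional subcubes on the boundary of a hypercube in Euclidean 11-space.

Number of 8-faces = C(11,8) · 2^(11-8) = 165 · 8 = 1320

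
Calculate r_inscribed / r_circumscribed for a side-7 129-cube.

For an n-cube of any side s, the inradius is s/2 and the circumradius is s√n/2, so the ratio is 1/√129 ≈ 0.0880451.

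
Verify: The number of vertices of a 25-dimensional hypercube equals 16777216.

False. The 25-cube has 2^25 = 33554432 vertices.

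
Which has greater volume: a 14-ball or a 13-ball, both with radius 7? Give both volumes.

V_14(7) ≈ 4.06435e+11. V_13(7) ≈ 8.82299e+10. The 14-ball is larger.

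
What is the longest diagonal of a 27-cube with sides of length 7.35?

Diagonal = √27 · 7.35 ≈ 38.1917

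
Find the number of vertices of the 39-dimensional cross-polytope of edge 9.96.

The 39-dimensional cross-polytope has 2n = 2·39 = 78 vertices.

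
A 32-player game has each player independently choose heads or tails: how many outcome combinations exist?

The 32-cube has 2^32 = 4294967296 vertices.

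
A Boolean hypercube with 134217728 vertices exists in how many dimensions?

The n-cube has 2^n vertices, and 134217728 = 2^27, so n = 27.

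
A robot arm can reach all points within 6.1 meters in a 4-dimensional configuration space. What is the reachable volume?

The n-ball volume is π^(n/2)·r^n/Γ(n/2+1). With n=4, r=6.1: V ≈ 6832.65.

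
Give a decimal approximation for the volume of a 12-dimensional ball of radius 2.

V = 256·π^6/45 ≈ 5469.24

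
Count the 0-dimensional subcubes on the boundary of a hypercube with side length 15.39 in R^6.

Choose 0 of 6 axes to span the face (C(6,0) = 1 way), then fix each of the remaining 6 coordinates at one of its two extreme values (2^6 = 64 ways): 1·64 = 64.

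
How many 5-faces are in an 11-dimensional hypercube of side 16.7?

Choose 5 of 11 axes to span the face (C(11,5) = 462 ways), then fix each of the remaining 6 coordinates at one of its two extreme values (2^6 = 64 ways): 462·64 = 29568.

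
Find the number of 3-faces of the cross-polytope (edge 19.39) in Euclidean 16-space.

An n-cross-polytope has 2^(k+1)·C(n,k+1) k-faces. Here 2^4·C(16,4) = 16·1820 = 29120.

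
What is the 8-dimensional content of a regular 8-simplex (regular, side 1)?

V_8 = √(9) · 1^8 / (8! · 2^(8/2)) ≈ 4.6503e-06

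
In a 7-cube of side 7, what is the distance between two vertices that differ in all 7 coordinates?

The space diagonal of an n-cube of side s is s√n. Here 7·√7 ≈ 18.5203.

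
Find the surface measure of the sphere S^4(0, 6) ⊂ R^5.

|∂B_5(6)| = 3456·π^2 ≈ 34109.4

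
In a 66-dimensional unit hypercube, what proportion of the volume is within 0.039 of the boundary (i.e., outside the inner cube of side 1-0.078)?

Shell fraction = 1 - (1-0.078)^66 ≈ 0.995298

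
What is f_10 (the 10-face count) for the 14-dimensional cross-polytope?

Each 10-face is the convex hull of 11 vertices, one chosen as ±e_i from each of 11 distinct axes: 2^11·C(14,11) = 745472.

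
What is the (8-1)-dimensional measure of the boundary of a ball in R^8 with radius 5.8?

S_8(5.8) = 2·π^(8/2)·(5.8)^7 / Γ(8/2) ≈ 7.16926e+06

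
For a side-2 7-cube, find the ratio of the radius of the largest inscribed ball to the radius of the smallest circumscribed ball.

r_in / r_out = (2/2) / (2√7/2) = 1/√7 ≈ 0.377964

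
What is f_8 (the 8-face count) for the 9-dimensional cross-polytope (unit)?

Number of 8-faces = 2^(8+1) · C(9,8+1) = 512 · 1 = 512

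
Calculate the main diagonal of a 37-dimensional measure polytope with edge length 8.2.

||(8.2,8.2,...,8.2)|| = √(37)·8.2 ≈ 49.8787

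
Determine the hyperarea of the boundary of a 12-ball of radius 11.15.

S = n·V_n(r)/r = 12·V_12(11.15)/11.15 (volume-to-surface relation), giving 5.30605e+12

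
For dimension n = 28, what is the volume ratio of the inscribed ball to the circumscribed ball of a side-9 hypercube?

The radii are 9/2 and 9√28/2, so the volume ratio is (1/√28)^28 = 28^{-28/2} ≈ 5.49272e-21.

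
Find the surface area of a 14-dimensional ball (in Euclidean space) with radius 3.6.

|∂B_14(3.6)| ≈ 1.43113e+08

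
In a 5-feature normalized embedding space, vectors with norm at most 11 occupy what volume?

The n-ball volume is π^(n/2)·r^n/Γ(n/2+1). With n=5, r=11: V = 1288408·π^2/15 ≈ 847738.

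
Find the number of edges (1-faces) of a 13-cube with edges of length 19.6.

An n-cube has C(n,k)·2^(n-k) k-faces. Here C(13,1)·2^12 = 13·4096 = 53248.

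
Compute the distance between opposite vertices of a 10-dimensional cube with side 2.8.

d = √(2.8² + 2.8² + ... + 2.8²) [10 terms] = √(10·2.8²) = 2.8√10 ≈ 8.85438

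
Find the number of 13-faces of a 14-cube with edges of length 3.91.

Choose 13 of 14 axes to span the face (C(14,13) = 14 ways), then fix each of the remaining 1 coordinate at one of its two extreme values (2^1 = 2 ways): 14·2 = 28.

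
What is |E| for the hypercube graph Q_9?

Each of the 2^9 = 512 vertices has degree 9; total edges = 9·2^9/2 = 2304.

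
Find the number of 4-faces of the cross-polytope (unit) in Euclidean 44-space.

An n-cross-polytope has 2^(k+1)·C(n,k+1) k-faces. Here 2^5·C(44,5) = 32·1086008 = 34752256.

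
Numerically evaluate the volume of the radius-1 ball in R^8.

The n-ball volume is π^(n/2)·r^n/Γ(n/2+1). With n=8, r=1: V = π^4/24 ≈ 4.05871.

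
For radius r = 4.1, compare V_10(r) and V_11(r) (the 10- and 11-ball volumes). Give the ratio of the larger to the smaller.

V_10(4.1) ≈ 3.423e+06, V_11(4.1) ≈ 1.03688e+07. The 11-ball is larger by a factor of 3.029.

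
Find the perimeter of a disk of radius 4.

S_2(4) = 2·π^(2/2)·(4)^1 / Γ(2/2) = 2πr = 2π·4 ≈ 25.1327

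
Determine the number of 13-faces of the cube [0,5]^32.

f_13(32-cube) = (32 choose 13) · 2^19 = 182123809996800.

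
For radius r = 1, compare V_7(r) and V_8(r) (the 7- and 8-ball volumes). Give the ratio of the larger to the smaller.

V_7(1) ≈ 4.72477, V_8(1) ≈ 4.05871. The 7-ball is larger by a factor of 1.164.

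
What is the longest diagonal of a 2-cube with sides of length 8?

||(8,8,...,8)|| = √(2)·8 ≈ 11.3137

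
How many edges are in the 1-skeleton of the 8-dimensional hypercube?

An n-cube has n·2^(n-1) edges. With n = 8: 8·128 = 1024.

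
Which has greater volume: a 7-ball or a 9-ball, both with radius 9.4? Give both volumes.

V_7(9.4) ≈ 3.0639e+07. V_9(9.4) ≈ 1.89003e+09. The 9-ball is larger.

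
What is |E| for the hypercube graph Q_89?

An n-cube has n·2^(n-1) edges. With n = 89: 89·309485009821345068724781056 = 27544165874099711116505513984.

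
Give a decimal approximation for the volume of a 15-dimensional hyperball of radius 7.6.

V_15(7.6) = π^(15/2) · (7.6)^15 / Γ(15/2 + 1) ≈ 6.21776e+12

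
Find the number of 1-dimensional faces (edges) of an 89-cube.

The 89-cube has n·2^(n-1) = 89·2^88 = 89·309485009821345068724781056 = 27544165874099711116505513984 edges.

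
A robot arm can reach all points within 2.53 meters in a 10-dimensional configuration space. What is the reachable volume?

V_10(2.53) = π^(10/2) · (2.53)^10 / Γ(10/2 + 1) ≈ 27401.4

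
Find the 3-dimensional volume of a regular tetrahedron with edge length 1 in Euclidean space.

Volume = (√2/12) · 1³ = 0.117851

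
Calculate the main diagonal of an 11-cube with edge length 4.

||(4,4,...,4)|| = √(11)·4 ≈ 13.2665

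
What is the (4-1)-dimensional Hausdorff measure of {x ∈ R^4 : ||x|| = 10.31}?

S_4(10.31) = 2·π^(4/2)·(10.31)^3 / Γ(4/2) ≈ 21632.5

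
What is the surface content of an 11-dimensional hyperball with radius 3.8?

|∂B_11(3.8)| ≈ 1.30117e+07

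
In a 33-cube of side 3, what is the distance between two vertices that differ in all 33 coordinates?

Diagonal = √33 · 3 ≈ 17.2337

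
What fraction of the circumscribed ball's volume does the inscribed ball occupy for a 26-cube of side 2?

V_in/V_out = n^(-n/2) = 26^(-26/2) ≈ 4.03038e-19.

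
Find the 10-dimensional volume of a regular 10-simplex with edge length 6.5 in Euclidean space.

V = (6.5^10 / 10!) · √((10+1) / 2^10) ≈ 3.84518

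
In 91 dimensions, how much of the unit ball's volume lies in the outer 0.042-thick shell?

Shell fraction = 1 - (1-0.042)^91 ≈ 0.979851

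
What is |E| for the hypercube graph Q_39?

The 39-cube has n·2^(n-1) = 39·2^38 = 39·274877906944 = 10720238370816 edges.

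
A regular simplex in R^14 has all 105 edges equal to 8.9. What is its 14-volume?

Volume = 8.9^14 · √(15/2^14) / 14! ≈ 6.79028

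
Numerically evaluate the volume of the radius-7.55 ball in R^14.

The n-ball volume is π^(n/2)·r^n/Γ(n/2+1). With n=14, r=7.55: V ≈ 1.17186e+12.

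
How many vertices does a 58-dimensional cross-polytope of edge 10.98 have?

Number of vertices = 2n = 116.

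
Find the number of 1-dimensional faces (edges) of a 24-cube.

Each of the 2^24 = 16777216 vertices has degree 24; total edges = 24·2^24/2 = 201326592.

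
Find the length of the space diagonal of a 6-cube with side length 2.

||(2,2,...,2)|| = √(6)·2 ≈ 4.89898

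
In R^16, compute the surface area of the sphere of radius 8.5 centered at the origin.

The surface area of an n-ball is 2π^(n/2) r^(n-1) / Γ(n/2). For n=16, r=8.5: 2862423051509815793·π^8/82575360 ≈ 3.28914e+14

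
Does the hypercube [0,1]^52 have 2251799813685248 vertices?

False. The 52-cube has 2^52 = 4503599627370496 vertices.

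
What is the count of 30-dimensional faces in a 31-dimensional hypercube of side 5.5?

Number of 30-faces = C(31,30) · 2^(31-30) = 31 · 2 = 62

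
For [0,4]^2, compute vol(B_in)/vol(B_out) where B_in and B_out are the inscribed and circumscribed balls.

The radii are 4/2 and 4√2/2, so the volume ratio is (1/√2)^2 = 2^{-2/2} ≈ 0.5.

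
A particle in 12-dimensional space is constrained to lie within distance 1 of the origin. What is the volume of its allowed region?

V_12(1) = π^(12/2) · (1)^12 / Γ(12/2 + 1) = π^6/720 ≈ 1.33526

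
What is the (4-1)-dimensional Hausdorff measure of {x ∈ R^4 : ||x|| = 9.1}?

S = n·V_n(r)/r = 4·V_4(9.1)/9.1 (volume-to-surface relation), giving 14874.9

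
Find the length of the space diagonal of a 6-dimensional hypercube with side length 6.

d = √(6² + 6² + ... + 6²) [6 terms] = √(6·6²) = 6√6 ≈ 14.6969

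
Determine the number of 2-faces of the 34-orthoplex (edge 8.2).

f_2(34-orthoplex) = 2^3 · (34 choose 3) = 47872.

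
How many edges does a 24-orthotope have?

Number of 1-faces = C(24,1)·2^(24-1) = 24·8388608 = 201326592.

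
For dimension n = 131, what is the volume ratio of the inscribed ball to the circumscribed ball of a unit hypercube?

The radii are 1/2 and 1√131/2, so the volume ratio is (1/√131)^131 = 131^{-131/2} ≈ 2.0832e-139.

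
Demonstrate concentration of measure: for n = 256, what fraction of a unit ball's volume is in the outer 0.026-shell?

1 - (1-0.026)^256 ≈ 0.998822 ≈ 99.88%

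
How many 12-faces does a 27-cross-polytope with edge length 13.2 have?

Number of 12-faces = 2^(12+1) · C(27,12+1) = 8192 · 20058300 = 164317593600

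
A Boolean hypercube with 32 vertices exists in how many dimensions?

Since 2^n = 32, we have n = 5.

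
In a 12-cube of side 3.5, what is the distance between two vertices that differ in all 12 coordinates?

||(3.5,3.5,...,3.5)|| = √(12)·3.5 ≈ 12.1244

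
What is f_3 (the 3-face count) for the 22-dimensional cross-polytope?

Each 3-face is the convex hull of 4 vertices, one chosen as ±e_i from each of 4 distinct axes: 2^4·C(22,4) = 117040.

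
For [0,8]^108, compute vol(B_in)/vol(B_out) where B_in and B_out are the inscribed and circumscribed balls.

Volume scales as r^n, and r_in/r_out = 1/√108, giving (1/√108)^108 ≈ 1.56717e-110.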